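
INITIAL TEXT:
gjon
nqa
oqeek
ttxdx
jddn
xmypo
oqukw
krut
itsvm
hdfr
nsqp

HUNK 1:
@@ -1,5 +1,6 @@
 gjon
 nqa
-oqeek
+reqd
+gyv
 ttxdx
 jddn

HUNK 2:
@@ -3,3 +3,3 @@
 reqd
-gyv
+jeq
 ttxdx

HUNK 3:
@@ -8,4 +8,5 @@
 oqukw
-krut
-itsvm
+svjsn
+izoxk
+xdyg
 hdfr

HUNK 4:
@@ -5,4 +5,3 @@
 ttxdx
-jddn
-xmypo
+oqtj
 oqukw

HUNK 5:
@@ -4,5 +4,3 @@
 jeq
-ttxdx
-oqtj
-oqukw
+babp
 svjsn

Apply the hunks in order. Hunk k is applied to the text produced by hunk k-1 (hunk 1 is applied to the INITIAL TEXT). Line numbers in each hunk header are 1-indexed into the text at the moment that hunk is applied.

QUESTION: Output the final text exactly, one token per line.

Hunk 1: at line 1 remove [oqeek] add [reqd,gyv] -> 12 lines: gjon nqa reqd gyv ttxdx jddn xmypo oqukw krut itsvm hdfr nsqp
Hunk 2: at line 3 remove [gyv] add [jeq] -> 12 lines: gjon nqa reqd jeq ttxdx jddn xmypo oqukw krut itsvm hdfr nsqp
Hunk 3: at line 8 remove [krut,itsvm] add [svjsn,izoxk,xdyg] -> 13 lines: gjon nqa reqd jeq ttxdx jddn xmypo oqukw svjsn izoxk xdyg hdfr nsqp
Hunk 4: at line 5 remove [jddn,xmypo] add [oqtj] -> 12 lines: gjon nqa reqd jeq ttxdx oqtj oqukw svjsn izoxk xdyg hdfr nsqp
Hunk 5: at line 4 remove [ttxdx,oqtj,oqukw] add [babp] -> 10 lines: gjon nqa reqd jeq babp svjsn izoxk xdyg hdfr nsqp

Answer: gjon
nqa
reqd
jeq
babp
svjsn
izoxk
xdyg
hdfr
nsqp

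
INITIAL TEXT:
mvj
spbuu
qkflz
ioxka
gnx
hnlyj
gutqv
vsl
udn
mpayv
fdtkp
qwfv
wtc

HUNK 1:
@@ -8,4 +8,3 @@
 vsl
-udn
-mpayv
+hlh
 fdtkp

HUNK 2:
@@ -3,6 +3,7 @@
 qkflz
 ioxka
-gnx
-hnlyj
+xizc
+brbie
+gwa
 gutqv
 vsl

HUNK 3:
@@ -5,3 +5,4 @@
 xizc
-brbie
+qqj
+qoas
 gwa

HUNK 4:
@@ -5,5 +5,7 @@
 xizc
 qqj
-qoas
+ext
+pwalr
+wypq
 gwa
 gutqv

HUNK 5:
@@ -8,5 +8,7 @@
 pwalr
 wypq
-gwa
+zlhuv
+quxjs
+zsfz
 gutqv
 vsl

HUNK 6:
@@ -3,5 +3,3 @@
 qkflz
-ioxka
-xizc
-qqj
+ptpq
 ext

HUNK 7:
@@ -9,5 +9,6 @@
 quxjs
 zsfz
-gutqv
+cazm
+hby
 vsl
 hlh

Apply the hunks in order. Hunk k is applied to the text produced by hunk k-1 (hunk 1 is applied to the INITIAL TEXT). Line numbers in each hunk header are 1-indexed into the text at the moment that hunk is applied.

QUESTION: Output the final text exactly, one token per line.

Answer: mvj
spbuu
qkflz
ptpq
ext
pwalr
wypq
zlhuv
quxjs
zsfz
cazm
hby
vsl
hlh
fdtkp
qwfv
wtc

Derivation:
Hunk 1: at line 8 remove [udn,mpayv] add [hlh] -> 12 lines: mvj spbuu qkflz ioxka gnx hnlyj gutqv vsl hlh fdtkp qwfv wtc
Hunk 2: at line 3 remove [gnx,hnlyj] add [xizc,brbie,gwa] -> 13 lines: mvj spbuu qkflz ioxka xizc brbie gwa gutqv vsl hlh fdtkp qwfv wtc
Hunk 3: at line 5 remove [brbie] add [qqj,qoas] -> 14 lines: mvj spbuu qkflz ioxka xizc qqj qoas gwa gutqv vsl hlh fdtkp qwfv wtc
Hunk 4: at line 5 remove [qoas] add [ext,pwalr,wypq] -> 16 lines: mvj spbuu qkflz ioxka xizc qqj ext pwalr wypq gwa gutqv vsl hlh fdtkp qwfv wtc
Hunk 5: at line 8 remove [gwa] add [zlhuv,quxjs,zsfz] -> 18 lines: mvj spbuu qkflz ioxka xizc qqj ext pwalr wypq zlhuv quxjs zsfz gutqv vsl hlh fdtkp qwfv wtc
Hunk 6: at line 3 remove [ioxka,xizc,qqj] add [ptpq] -> 16 lines: mvj spbuu qkflz ptpq ext pwalr wypq zlhuv quxjs zsfz gutqv vsl hlh fdtkp qwfv wtc
Hunk 7: at line 9 remove [gutqv] add [cazm,hby] -> 17 lines: mvj spbuu qkflz ptpq ext pwalr wypq zlhuv quxjs zsfz cazm hby vsl hlh fdtkp qwfv wtc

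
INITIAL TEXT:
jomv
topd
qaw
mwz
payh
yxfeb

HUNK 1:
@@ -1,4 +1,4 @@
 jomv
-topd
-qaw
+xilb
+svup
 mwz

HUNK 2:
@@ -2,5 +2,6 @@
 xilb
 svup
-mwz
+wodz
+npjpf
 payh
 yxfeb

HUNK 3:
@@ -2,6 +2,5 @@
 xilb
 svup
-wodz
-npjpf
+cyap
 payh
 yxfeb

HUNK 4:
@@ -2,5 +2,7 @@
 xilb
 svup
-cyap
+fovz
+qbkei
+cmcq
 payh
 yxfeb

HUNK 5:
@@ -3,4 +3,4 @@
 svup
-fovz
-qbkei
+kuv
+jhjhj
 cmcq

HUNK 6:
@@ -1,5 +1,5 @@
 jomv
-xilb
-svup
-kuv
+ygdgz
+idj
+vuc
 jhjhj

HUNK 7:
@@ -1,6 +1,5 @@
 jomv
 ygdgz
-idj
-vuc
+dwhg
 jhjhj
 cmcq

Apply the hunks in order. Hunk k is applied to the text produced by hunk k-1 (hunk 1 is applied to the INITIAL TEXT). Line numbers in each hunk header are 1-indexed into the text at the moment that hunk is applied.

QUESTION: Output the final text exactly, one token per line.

Hunk 1: at line 1 remove [topd,qaw] add [xilb,svup] -> 6 lines: jomv xilb svup mwz payh yxfeb
Hunk 2: at line 2 remove [mwz] add [wodz,npjpf] -> 7 lines: jomv xilb svup wodz npjpf payh yxfeb
Hunk 3: at line 2 remove [wodz,npjpf] add [cyap] -> 6 lines: jomv xilb svup cyap payh yxfeb
Hunk 4: at line 2 remove [cyap] add [fovz,qbkei,cmcq] -> 8 lines: jomv xilb svup fovz qbkei cmcq payh yxfeb
Hunk 5: at line 3 remove [fovz,qbkei] add [kuv,jhjhj] -> 8 lines: jomv xilb svup kuv jhjhj cmcq payh yxfeb
Hunk 6: at line 1 remove [xilb,svup,kuv] add [ygdgz,idj,vuc] -> 8 lines: jomv ygdgz idj vuc jhjhj cmcq payh yxfeb
Hunk 7: at line 1 remove [idj,vuc] add [dwhg] -> 7 lines: jomv ygdgz dwhg jhjhj cmcq payh yxfeb

Answer: jomv
ygdgz
dwhg
jhjhj
cmcq
payh
yxfeb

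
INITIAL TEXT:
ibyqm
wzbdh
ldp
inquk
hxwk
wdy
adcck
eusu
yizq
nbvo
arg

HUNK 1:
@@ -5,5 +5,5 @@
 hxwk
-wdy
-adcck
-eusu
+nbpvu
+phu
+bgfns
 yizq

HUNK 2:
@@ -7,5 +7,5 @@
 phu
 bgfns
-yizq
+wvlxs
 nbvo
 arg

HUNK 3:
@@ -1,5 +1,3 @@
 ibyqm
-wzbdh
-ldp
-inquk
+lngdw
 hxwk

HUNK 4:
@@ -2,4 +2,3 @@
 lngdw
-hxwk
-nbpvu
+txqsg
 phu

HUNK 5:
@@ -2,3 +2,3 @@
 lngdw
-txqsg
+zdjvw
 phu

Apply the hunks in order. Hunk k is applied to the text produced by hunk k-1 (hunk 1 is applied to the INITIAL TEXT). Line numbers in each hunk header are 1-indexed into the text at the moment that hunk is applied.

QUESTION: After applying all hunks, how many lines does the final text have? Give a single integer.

Answer: 8

Derivation:
Hunk 1: at line 5 remove [wdy,adcck,eusu] add [nbpvu,phu,bgfns] -> 11 lines: ibyqm wzbdh ldp inquk hxwk nbpvu phu bgfns yizq nbvo arg
Hunk 2: at line 7 remove [yizq] add [wvlxs] -> 11 lines: ibyqm wzbdh ldp inquk hxwk nbpvu phu bgfns wvlxs nbvo arg
Hunk 3: at line 1 remove [wzbdh,ldp,inquk] add [lngdw] -> 9 lines: ibyqm lngdw hxwk nbpvu phu bgfns wvlxs nbvo arg
Hunk 4: at line 2 remove [hxwk,nbpvu] add [txqsg] -> 8 lines: ibyqm lngdw txqsg phu bgfns wvlxs nbvo arg
Hunk 5: at line 2 remove [txqsg] add [zdjvw] -> 8 lines: ibyqm lngdw zdjvw phu bgfns wvlxs nbvo arg
Final line count: 8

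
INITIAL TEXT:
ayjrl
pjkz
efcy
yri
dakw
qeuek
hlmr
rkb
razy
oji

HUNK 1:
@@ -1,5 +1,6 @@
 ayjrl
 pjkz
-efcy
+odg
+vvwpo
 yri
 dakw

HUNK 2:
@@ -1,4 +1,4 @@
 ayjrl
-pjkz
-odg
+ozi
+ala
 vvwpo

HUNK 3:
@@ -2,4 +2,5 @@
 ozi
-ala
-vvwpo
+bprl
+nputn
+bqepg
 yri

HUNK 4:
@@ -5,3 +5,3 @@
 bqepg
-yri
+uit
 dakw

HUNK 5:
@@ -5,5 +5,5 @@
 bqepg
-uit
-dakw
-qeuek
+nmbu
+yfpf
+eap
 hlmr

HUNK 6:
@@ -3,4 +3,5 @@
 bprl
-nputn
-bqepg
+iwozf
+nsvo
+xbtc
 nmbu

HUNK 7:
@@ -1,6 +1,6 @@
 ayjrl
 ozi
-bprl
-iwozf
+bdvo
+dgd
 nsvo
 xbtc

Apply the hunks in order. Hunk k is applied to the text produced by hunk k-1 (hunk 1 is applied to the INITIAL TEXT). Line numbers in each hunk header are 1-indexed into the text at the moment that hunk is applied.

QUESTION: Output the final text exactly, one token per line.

Answer: ayjrl
ozi
bdvo
dgd
nsvo
xbtc
nmbu
yfpf
eap
hlmr
rkb
razy
oji

Derivation:
Hunk 1: at line 1 remove [efcy] add [odg,vvwpo] -> 11 lines: ayjrl pjkz odg vvwpo yri dakw qeuek hlmr rkb razy oji
Hunk 2: at line 1 remove [pjkz,odg] add [ozi,ala] -> 11 lines: ayjrl ozi ala vvwpo yri dakw qeuek hlmr rkb razy oji
Hunk 3: at line 2 remove [ala,vvwpo] add [bprl,nputn,bqepg] -> 12 lines: ayjrl ozi bprl nputn bqepg yri dakw qeuek hlmr rkb razy oji
Hunk 4: at line 5 remove [yri] add [uit] -> 12 lines: ayjrl ozi bprl nputn bqepg uit dakw qeuek hlmr rkb razy oji
Hunk 5: at line 5 remove [uit,dakw,qeuek] add [nmbu,yfpf,eap] -> 12 lines: ayjrl ozi bprl nputn bqepg nmbu yfpf eap hlmr rkb razy oji
Hunk 6: at line 3 remove [nputn,bqepg] add [iwozf,nsvo,xbtc] -> 13 lines: ayjrl ozi bprl iwozf nsvo xbtc nmbu yfpf eap hlmr rkb razy oji
Hunk 7: at line 1 remove [bprl,iwozf] add [bdvo,dgd] -> 13 lines: ayjrl ozi bdvo dgd nsvo xbtc nmbu yfpf eap hlmr rkb razy oji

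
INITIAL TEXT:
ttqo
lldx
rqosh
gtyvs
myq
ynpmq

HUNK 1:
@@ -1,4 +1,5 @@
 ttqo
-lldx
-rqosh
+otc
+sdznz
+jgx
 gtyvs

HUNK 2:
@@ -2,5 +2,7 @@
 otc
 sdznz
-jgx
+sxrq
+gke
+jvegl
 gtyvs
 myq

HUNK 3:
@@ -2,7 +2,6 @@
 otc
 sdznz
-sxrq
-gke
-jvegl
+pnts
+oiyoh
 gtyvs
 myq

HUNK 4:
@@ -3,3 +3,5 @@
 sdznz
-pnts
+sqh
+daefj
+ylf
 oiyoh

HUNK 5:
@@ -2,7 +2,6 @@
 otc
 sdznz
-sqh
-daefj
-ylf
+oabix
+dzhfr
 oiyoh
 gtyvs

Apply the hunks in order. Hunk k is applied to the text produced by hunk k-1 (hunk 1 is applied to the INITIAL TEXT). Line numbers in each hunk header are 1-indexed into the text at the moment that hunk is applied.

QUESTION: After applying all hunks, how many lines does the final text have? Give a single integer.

Hunk 1: at line 1 remove [lldx,rqosh] add [otc,sdznz,jgx] -> 7 lines: ttqo otc sdznz jgx gtyvs myq ynpmq
Hunk 2: at line 2 remove [jgx] add [sxrq,gke,jvegl] -> 9 lines: ttqo otc sdznz sxrq gke jvegl gtyvs myq ynpmq
Hunk 3: at line 2 remove [sxrq,gke,jvegl] add [pnts,oiyoh] -> 8 lines: ttqo otc sdznz pnts oiyoh gtyvs myq ynpmq
Hunk 4: at line 3 remove [pnts] add [sqh,daefj,ylf] -> 10 lines: ttqo otc sdznz sqh daefj ylf oiyoh gtyvs myq ynpmq
Hunk 5: at line 2 remove [sqh,daefj,ylf] add [oabix,dzhfr] -> 9 lines: ttqo otc sdznz oabix dzhfr oiyoh gtyvs myq ynpmq
Final line count: 9

Answer: 9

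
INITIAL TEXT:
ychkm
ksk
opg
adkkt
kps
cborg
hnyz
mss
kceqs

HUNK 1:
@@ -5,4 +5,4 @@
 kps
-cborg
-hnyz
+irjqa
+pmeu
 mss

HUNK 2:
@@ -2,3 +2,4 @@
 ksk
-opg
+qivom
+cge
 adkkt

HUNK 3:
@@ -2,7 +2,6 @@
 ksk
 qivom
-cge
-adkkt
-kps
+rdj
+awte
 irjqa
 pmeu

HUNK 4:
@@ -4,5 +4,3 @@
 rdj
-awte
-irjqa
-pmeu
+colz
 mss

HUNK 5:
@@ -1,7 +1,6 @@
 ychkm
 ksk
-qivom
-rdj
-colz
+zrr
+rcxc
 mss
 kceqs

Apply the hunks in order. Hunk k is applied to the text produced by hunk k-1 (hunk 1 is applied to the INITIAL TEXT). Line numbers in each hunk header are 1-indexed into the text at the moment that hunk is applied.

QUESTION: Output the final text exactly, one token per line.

Hunk 1: at line 5 remove [cborg,hnyz] add [irjqa,pmeu] -> 9 lines: ychkm ksk opg adkkt kps irjqa pmeu mss kceqs
Hunk 2: at line 2 remove [opg] add [qivom,cge] -> 10 lines: ychkm ksk qivom cge adkkt kps irjqa pmeu mss kceqs
Hunk 3: at line 2 remove [cge,adkkt,kps] add [rdj,awte] -> 9 lines: ychkm ksk qivom rdj awte irjqa pmeu mss kceqs
Hunk 4: at line 4 remove [awte,irjqa,pmeu] add [colz] -> 7 lines: ychkm ksk qivom rdj colz mss kceqs
Hunk 5: at line 1 remove [qivom,rdj,colz] add [zrr,rcxc] -> 6 lines: ychkm ksk zrr rcxc mss kceqs

Answer: ychkm
ksk
zrr
rcxc
mss
kceqs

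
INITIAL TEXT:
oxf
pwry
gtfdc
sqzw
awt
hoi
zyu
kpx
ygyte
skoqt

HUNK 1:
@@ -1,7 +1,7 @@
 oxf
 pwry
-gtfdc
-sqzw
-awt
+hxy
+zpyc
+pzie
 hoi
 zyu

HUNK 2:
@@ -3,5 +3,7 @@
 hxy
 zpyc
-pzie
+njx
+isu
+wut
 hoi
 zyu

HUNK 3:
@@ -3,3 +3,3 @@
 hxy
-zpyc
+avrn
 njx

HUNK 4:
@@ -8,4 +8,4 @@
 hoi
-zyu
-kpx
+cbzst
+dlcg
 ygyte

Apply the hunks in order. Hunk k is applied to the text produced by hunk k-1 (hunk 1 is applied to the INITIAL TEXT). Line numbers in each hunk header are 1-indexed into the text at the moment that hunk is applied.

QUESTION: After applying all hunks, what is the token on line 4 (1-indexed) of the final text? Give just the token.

Hunk 1: at line 1 remove [gtfdc,sqzw,awt] add [hxy,zpyc,pzie] -> 10 lines: oxf pwry hxy zpyc pzie hoi zyu kpx ygyte skoqt
Hunk 2: at line 3 remove [pzie] add [njx,isu,wut] -> 12 lines: oxf pwry hxy zpyc njx isu wut hoi zyu kpx ygyte skoqt
Hunk 3: at line 3 remove [zpyc] add [avrn] -> 12 lines: oxf pwry hxy avrn njx isu wut hoi zyu kpx ygyte skoqt
Hunk 4: at line 8 remove [zyu,kpx] add [cbzst,dlcg] -> 12 lines: oxf pwry hxy avrn njx isu wut hoi cbzst dlcg ygyte skoqt
Final line 4: avrn

Answer: avrn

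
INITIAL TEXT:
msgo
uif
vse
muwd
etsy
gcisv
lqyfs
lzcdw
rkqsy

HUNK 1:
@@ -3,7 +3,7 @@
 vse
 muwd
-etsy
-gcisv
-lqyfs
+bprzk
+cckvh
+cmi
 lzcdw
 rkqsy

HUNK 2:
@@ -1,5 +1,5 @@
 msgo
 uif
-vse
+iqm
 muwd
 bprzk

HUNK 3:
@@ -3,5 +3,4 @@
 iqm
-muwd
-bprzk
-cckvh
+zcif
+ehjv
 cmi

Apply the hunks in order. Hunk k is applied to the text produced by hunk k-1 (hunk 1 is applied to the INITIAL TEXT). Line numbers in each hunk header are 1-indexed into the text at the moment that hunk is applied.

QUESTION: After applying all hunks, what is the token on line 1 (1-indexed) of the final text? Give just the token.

Hunk 1: at line 3 remove [etsy,gcisv,lqyfs] add [bprzk,cckvh,cmi] -> 9 lines: msgo uif vse muwd bprzk cckvh cmi lzcdw rkqsy
Hunk 2: at line 1 remove [vse] add [iqm] -> 9 lines: msgo uif iqm muwd bprzk cckvh cmi lzcdw rkqsy
Hunk 3: at line 3 remove [muwd,bprzk,cckvh] add [zcif,ehjv] -> 8 lines: msgo uif iqm zcif ehjv cmi lzcdw rkqsy
Final line 1: msgo

Answer: msgo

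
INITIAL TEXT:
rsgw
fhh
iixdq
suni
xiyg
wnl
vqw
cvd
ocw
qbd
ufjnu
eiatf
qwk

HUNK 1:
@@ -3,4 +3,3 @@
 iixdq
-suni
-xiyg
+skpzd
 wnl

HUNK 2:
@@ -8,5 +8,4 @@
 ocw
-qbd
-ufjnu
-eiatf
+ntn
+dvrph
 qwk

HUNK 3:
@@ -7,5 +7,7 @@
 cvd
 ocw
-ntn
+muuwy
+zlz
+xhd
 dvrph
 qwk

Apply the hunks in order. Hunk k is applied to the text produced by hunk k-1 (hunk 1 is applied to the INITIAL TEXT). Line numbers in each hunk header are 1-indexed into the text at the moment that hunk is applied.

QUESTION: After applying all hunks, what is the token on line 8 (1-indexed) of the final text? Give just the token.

Hunk 1: at line 3 remove [suni,xiyg] add [skpzd] -> 12 lines: rsgw fhh iixdq skpzd wnl vqw cvd ocw qbd ufjnu eiatf qwk
Hunk 2: at line 8 remove [qbd,ufjnu,eiatf] add [ntn,dvrph] -> 11 lines: rsgw fhh iixdq skpzd wnl vqw cvd ocw ntn dvrph qwk
Hunk 3: at line 7 remove [ntn] add [muuwy,zlz,xhd] -> 13 lines: rsgw fhh iixdq skpzd wnl vqw cvd ocw muuwy zlz xhd dvrph qwk
Final line 8: ocw

Answer: ocw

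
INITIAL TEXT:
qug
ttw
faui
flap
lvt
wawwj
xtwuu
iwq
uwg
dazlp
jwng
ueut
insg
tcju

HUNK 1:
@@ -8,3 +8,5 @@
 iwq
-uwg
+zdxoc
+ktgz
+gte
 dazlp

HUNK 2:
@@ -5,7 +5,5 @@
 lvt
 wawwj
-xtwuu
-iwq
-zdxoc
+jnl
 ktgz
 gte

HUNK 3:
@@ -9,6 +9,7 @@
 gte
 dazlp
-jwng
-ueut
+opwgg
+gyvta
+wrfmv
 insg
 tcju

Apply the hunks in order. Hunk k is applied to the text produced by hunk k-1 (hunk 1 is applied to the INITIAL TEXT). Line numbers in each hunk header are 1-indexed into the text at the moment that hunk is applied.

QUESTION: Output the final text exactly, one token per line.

Answer: qug
ttw
faui
flap
lvt
wawwj
jnl
ktgz
gte
dazlp
opwgg
gyvta
wrfmv
insg
tcju

Derivation:
Hunk 1: at line 8 remove [uwg] add [zdxoc,ktgz,gte] -> 16 lines: qug ttw faui flap lvt wawwj xtwuu iwq zdxoc ktgz gte dazlp jwng ueut insg tcju
Hunk 2: at line 5 remove [xtwuu,iwq,zdxoc] add [jnl] -> 14 lines: qug ttw faui flap lvt wawwj jnl ktgz gte dazlp jwng ueut insg tcju
Hunk 3: at line 9 remove [jwng,ueut] add [opwgg,gyvta,wrfmv] -> 15 lines: qug ttw faui flap lvt wawwj jnl ktgz gte dazlp opwgg gyvta wrfmv insg tcju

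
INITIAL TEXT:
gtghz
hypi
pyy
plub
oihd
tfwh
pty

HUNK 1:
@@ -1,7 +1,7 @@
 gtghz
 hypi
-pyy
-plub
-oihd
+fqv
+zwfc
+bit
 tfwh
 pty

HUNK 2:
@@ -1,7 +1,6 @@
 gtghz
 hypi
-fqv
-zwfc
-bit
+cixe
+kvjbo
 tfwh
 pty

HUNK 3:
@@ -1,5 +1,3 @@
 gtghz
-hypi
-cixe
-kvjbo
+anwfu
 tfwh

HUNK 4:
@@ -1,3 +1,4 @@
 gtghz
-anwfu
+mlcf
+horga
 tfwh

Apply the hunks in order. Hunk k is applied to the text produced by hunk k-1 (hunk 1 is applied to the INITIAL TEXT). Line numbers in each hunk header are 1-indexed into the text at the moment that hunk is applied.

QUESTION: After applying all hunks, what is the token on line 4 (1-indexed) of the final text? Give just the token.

Answer: tfwh

Derivation:
Hunk 1: at line 1 remove [pyy,plub,oihd] add [fqv,zwfc,bit] -> 7 lines: gtghz hypi fqv zwfc bit tfwh pty
Hunk 2: at line 1 remove [fqv,zwfc,bit] add [cixe,kvjbo] -> 6 lines: gtghz hypi cixe kvjbo tfwh pty
Hunk 3: at line 1 remove [hypi,cixe,kvjbo] add [anwfu] -> 4 lines: gtghz anwfu tfwh pty
Hunk 4: at line 1 remove [anwfu] add [mlcf,horga] -> 5 lines: gtghz mlcf horga tfwh pty
Final line 4: tfwh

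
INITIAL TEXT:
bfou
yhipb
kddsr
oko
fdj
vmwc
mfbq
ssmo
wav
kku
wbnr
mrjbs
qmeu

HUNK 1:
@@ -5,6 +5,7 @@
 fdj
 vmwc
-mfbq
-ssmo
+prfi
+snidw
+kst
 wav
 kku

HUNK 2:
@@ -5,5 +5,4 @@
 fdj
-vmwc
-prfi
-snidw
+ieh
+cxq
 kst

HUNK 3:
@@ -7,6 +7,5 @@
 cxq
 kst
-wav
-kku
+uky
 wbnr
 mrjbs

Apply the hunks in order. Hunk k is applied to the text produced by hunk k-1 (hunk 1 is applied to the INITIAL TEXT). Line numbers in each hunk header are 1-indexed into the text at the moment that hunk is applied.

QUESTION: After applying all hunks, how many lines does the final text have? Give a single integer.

Hunk 1: at line 5 remove [mfbq,ssmo] add [prfi,snidw,kst] -> 14 lines: bfou yhipb kddsr oko fdj vmwc prfi snidw kst wav kku wbnr mrjbs qmeu
Hunk 2: at line 5 remove [vmwc,prfi,snidw] add [ieh,cxq] -> 13 lines: bfou yhipb kddsr oko fdj ieh cxq kst wav kku wbnr mrjbs qmeu
Hunk 3: at line 7 remove [wav,kku] add [uky] -> 12 lines: bfou yhipb kddsr oko fdj ieh cxq kst uky wbnr mrjbs qmeu
Final line count: 12

Answer: 12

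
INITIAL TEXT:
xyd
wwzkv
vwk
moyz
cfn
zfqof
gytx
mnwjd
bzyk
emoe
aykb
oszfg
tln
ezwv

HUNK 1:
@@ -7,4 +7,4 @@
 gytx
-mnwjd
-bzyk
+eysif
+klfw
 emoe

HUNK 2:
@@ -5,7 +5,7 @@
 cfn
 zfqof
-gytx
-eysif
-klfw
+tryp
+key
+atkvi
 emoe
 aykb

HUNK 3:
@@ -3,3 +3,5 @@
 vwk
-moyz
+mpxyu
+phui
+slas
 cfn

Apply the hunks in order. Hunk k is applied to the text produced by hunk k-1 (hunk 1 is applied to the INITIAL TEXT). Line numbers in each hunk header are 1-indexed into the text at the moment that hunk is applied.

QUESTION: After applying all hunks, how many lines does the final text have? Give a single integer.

Answer: 16

Derivation:
Hunk 1: at line 7 remove [mnwjd,bzyk] add [eysif,klfw] -> 14 lines: xyd wwzkv vwk moyz cfn zfqof gytx eysif klfw emoe aykb oszfg tln ezwv
Hunk 2: at line 5 remove [gytx,eysif,klfw] add [tryp,key,atkvi] -> 14 lines: xyd wwzkv vwk moyz cfn zfqof tryp key atkvi emoe aykb oszfg tln ezwv
Hunk 3: at line 3 remove [moyz] add [mpxyu,phui,slas] -> 16 lines: xyd wwzkv vwk mpxyu phui slas cfn zfqof tryp key atkvi emoe aykb oszfg tln ezwv
Final line count: 16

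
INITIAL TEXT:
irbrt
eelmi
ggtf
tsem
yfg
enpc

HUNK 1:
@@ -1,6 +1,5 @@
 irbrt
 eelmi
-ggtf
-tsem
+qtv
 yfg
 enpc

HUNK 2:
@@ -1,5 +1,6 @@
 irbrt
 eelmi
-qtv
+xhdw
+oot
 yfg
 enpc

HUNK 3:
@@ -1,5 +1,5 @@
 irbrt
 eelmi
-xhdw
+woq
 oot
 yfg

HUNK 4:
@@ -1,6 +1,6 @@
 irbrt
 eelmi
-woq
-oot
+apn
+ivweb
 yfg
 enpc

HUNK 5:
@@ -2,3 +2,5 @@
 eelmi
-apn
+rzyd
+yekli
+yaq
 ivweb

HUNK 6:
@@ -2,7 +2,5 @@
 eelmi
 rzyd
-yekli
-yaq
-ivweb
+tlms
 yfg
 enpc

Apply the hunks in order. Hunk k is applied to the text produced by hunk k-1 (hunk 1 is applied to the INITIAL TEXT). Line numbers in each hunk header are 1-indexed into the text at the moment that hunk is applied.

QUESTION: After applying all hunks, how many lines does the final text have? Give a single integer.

Hunk 1: at line 1 remove [ggtf,tsem] add [qtv] -> 5 lines: irbrt eelmi qtv yfg enpc
Hunk 2: at line 1 remove [qtv] add [xhdw,oot] -> 6 lines: irbrt eelmi xhdw oot yfg enpc
Hunk 3: at line 1 remove [xhdw] add [woq] -> 6 lines: irbrt eelmi woq oot yfg enpc
Hunk 4: at line 1 remove [woq,oot] add [apn,ivweb] -> 6 lines: irbrt eelmi apn ivweb yfg enpc
Hunk 5: at line 2 remove [apn] add [rzyd,yekli,yaq] -> 8 lines: irbrt eelmi rzyd yekli yaq ivweb yfg enpc
Hunk 6: at line 2 remove [yekli,yaq,ivweb] add [tlms] -> 6 lines: irbrt eelmi rzyd tlms yfg enpc
Final line count: 6

Answer: 6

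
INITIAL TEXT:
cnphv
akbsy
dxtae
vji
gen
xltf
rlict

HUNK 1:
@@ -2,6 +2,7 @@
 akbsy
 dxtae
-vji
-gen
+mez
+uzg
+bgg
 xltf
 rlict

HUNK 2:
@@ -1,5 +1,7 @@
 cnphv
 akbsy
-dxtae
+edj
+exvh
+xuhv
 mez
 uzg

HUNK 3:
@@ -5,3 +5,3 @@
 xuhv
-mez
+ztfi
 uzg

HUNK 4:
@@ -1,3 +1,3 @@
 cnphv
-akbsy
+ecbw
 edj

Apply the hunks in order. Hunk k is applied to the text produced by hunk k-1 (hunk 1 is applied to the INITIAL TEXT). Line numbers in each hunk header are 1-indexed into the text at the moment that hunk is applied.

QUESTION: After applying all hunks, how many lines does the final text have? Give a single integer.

Answer: 10

Derivation:
Hunk 1: at line 2 remove [vji,gen] add [mez,uzg,bgg] -> 8 lines: cnphv akbsy dxtae mez uzg bgg xltf rlict
Hunk 2: at line 1 remove [dxtae] add [edj,exvh,xuhv] -> 10 lines: cnphv akbsy edj exvh xuhv mez uzg bgg xltf rlict
Hunk 3: at line 5 remove [mez] add [ztfi] -> 10 lines: cnphv akbsy edj exvh xuhv ztfi uzg bgg xltf rlict
Hunk 4: at line 1 remove [akbsy] add [ecbw] -> 10 lines: cnphv ecbw edj exvh xuhv ztfi uzg bgg xltf rlict
Final line count: 10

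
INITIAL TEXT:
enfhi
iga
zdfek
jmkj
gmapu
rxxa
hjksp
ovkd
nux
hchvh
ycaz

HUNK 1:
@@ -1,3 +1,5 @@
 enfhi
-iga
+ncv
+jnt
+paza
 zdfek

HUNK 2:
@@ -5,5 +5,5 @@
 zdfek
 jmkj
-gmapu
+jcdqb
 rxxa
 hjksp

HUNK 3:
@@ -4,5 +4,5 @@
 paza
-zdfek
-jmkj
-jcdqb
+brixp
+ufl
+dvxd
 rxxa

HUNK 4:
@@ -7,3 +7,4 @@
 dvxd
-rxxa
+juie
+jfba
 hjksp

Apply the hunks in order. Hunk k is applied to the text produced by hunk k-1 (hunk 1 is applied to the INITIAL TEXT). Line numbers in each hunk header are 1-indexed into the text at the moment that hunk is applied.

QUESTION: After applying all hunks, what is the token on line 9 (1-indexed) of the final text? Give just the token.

Answer: jfba

Derivation:
Hunk 1: at line 1 remove [iga] add [ncv,jnt,paza] -> 13 lines: enfhi ncv jnt paza zdfek jmkj gmapu rxxa hjksp ovkd nux hchvh ycaz
Hunk 2: at line 5 remove [gmapu] add [jcdqb] -> 13 lines: enfhi ncv jnt paza zdfek jmkj jcdqb rxxa hjksp ovkd nux hchvh ycaz
Hunk 3: at line 4 remove [zdfek,jmkj,jcdqb] add [brixp,ufl,dvxd] -> 13 lines: enfhi ncv jnt paza brixp ufl dvxd rxxa hjksp ovkd nux hchvh ycaz
Hunk 4: at line 7 remove [rxxa] add [juie,jfba] -> 14 lines: enfhi ncv jnt paza brixp ufl dvxd juie jfba hjksp ovkd nux hchvh ycaz
Final line 9: jfba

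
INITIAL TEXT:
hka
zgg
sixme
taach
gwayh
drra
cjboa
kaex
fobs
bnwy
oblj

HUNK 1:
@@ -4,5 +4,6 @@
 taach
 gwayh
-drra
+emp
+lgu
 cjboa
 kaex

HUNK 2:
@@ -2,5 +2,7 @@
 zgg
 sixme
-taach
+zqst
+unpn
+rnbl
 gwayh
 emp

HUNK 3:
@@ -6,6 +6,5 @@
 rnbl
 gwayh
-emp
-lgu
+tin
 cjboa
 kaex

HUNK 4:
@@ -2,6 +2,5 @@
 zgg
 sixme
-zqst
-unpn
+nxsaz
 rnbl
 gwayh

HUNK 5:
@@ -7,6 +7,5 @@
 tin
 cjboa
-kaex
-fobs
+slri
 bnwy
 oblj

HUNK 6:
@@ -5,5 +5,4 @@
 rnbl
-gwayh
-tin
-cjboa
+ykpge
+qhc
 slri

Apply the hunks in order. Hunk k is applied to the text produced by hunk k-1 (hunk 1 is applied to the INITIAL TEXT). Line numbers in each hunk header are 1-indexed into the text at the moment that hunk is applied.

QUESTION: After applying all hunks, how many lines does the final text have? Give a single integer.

Hunk 1: at line 4 remove [drra] add [emp,lgu] -> 12 lines: hka zgg sixme taach gwayh emp lgu cjboa kaex fobs bnwy oblj
Hunk 2: at line 2 remove [taach] add [zqst,unpn,rnbl] -> 14 lines: hka zgg sixme zqst unpn rnbl gwayh emp lgu cjboa kaex fobs bnwy oblj
Hunk 3: at line 6 remove [emp,lgu] add [tin] -> 13 lines: hka zgg sixme zqst unpn rnbl gwayh tin cjboa kaex fobs bnwy oblj
Hunk 4: at line 2 remove [zqst,unpn] add [nxsaz] -> 12 lines: hka zgg sixme nxsaz rnbl gwayh tin cjboa kaex fobs bnwy oblj
Hunk 5: at line 7 remove [kaex,fobs] add [slri] -> 11 lines: hka zgg sixme nxsaz rnbl gwayh tin cjboa slri bnwy oblj
Hunk 6: at line 5 remove [gwayh,tin,cjboa] add [ykpge,qhc] -> 10 lines: hka zgg sixme nxsaz rnbl ykpge qhc slri bnwy oblj
Final line count: 10

Answer: 10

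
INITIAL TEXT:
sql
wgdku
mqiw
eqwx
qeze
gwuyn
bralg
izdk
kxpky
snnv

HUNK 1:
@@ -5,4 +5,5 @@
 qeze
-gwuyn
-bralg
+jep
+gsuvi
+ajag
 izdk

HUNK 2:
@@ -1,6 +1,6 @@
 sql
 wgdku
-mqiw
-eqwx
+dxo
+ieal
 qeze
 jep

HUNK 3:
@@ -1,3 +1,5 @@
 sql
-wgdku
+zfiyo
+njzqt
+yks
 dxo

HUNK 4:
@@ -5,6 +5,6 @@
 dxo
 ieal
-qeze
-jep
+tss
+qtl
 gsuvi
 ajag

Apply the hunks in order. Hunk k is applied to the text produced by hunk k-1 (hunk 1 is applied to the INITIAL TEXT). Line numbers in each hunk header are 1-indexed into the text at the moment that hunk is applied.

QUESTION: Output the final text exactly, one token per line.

Hunk 1: at line 5 remove [gwuyn,bralg] add [jep,gsuvi,ajag] -> 11 lines: sql wgdku mqiw eqwx qeze jep gsuvi ajag izdk kxpky snnv
Hunk 2: at line 1 remove [mqiw,eqwx] add [dxo,ieal] -> 11 lines: sql wgdku dxo ieal qeze jep gsuvi ajag izdk kxpky snnv
Hunk 3: at line 1 remove [wgdku] add [zfiyo,njzqt,yks] -> 13 lines: sql zfiyo njzqt yks dxo ieal qeze jep gsuvi ajag izdk kxpky snnv
Hunk 4: at line 5 remove [qeze,jep] add [tss,qtl] -> 13 lines: sql zfiyo njzqt yks dxo ieal tss qtl gsuvi ajag izdk kxpky snnv

Answer: sql
zfiyo
njzqt
yks
dxo
ieal
tss
qtl
gsuvi
ajag
izdk
kxpky
snnv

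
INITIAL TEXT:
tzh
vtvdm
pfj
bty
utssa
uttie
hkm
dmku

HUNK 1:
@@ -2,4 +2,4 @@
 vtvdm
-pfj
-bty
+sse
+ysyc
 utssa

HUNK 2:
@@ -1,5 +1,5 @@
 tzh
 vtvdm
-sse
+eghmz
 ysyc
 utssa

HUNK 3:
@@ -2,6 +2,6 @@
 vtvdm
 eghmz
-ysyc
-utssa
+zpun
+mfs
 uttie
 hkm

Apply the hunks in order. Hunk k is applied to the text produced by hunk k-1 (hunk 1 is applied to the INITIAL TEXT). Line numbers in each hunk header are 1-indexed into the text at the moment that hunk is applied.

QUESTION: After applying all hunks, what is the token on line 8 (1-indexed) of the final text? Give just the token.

Answer: dmku

Derivation:
Hunk 1: at line 2 remove [pfj,bty] add [sse,ysyc] -> 8 lines: tzh vtvdm sse ysyc utssa uttie hkm dmku
Hunk 2: at line 1 remove [sse] add [eghmz] -> 8 lines: tzh vtvdm eghmz ysyc utssa uttie hkm dmku
Hunk 3: at line 2 remove [ysyc,utssa] add [zpun,mfs] -> 8 lines: tzh vtvdm eghmz zpun mfs uttie hkm dmku
Final line 8: dmku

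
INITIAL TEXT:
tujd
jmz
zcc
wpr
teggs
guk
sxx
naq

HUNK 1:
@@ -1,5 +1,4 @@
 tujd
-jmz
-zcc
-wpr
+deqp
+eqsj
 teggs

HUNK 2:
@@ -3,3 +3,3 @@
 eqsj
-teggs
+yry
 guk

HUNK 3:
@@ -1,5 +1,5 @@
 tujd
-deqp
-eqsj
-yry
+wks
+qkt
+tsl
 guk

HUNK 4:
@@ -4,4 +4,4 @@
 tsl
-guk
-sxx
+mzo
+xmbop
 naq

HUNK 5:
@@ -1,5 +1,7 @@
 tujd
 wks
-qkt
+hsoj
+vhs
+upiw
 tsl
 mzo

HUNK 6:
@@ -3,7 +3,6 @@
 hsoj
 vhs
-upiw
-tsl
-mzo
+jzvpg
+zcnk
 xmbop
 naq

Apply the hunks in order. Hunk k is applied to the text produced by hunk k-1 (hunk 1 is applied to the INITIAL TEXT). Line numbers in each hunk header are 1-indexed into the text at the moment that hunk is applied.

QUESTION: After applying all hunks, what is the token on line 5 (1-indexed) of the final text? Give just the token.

Answer: jzvpg

Derivation:
Hunk 1: at line 1 remove [jmz,zcc,wpr] add [deqp,eqsj] -> 7 lines: tujd deqp eqsj teggs guk sxx naq
Hunk 2: at line 3 remove [teggs] add [yry] -> 7 lines: tujd deqp eqsj yry guk sxx naq
Hunk 3: at line 1 remove [deqp,eqsj,yry] add [wks,qkt,tsl] -> 7 lines: tujd wks qkt tsl guk sxx naq
Hunk 4: at line 4 remove [guk,sxx] add [mzo,xmbop] -> 7 lines: tujd wks qkt tsl mzo xmbop naq
Hunk 5: at line 1 remove [qkt] add [hsoj,vhs,upiw] -> 9 lines: tujd wks hsoj vhs upiw tsl mzo xmbop naq
Hunk 6: at line 3 remove [upiw,tsl,mzo] add [jzvpg,zcnk] -> 8 lines: tujd wks hsoj vhs jzvpg zcnk xmbop naq
Final line 5: jzvpg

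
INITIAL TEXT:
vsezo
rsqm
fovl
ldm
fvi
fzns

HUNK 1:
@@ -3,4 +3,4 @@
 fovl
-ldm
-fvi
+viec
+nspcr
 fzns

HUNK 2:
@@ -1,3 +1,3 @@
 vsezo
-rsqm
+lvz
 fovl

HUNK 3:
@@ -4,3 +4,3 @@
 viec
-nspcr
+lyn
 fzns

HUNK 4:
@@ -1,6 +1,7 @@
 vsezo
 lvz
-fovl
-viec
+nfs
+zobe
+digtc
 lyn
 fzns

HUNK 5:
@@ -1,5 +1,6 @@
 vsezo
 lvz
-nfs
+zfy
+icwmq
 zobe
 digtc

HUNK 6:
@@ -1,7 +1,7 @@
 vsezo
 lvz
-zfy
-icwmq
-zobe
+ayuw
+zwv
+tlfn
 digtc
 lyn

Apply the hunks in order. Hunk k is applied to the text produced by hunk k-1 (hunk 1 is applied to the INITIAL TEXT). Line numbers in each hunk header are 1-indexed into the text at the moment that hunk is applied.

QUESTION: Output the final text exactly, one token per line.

Answer: vsezo
lvz
ayuw
zwv
tlfn
digtc
lyn
fzns

Derivation:
Hunk 1: at line 3 remove [ldm,fvi] add [viec,nspcr] -> 6 lines: vsezo rsqm fovl viec nspcr fzns
Hunk 2: at line 1 remove [rsqm] add [lvz] -> 6 lines: vsezo lvz fovl viec nspcr fzns
Hunk 3: at line 4 remove [nspcr] add [lyn] -> 6 lines: vsezo lvz fovl viec lyn fzns
Hunk 4: at line 1 remove [fovl,viec] add [nfs,zobe,digtc] -> 7 lines: vsezo lvz nfs zobe digtc lyn fzns
Hunk 5: at line 1 remove [nfs] add [zfy,icwmq] -> 8 lines: vsezo lvz zfy icwmq zobe digtc lyn fzns
Hunk 6: at line 1 remove [zfy,icwmq,zobe] add [ayuw,zwv,tlfn] -> 8 lines: vsezo lvz ayuw zwv tlfn digtc lyn fzns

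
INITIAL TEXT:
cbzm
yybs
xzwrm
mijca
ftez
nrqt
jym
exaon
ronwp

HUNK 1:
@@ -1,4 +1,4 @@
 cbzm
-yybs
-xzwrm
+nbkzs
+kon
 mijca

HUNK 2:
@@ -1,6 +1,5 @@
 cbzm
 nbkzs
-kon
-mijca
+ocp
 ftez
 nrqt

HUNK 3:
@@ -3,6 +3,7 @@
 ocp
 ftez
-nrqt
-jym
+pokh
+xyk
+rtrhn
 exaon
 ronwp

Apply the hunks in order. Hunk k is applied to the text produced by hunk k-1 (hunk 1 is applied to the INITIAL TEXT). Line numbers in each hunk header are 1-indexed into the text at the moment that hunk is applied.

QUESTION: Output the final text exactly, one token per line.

Hunk 1: at line 1 remove [yybs,xzwrm] add [nbkzs,kon] -> 9 lines: cbzm nbkzs kon mijca ftez nrqt jym exaon ronwp
Hunk 2: at line 1 remove [kon,mijca] add [ocp] -> 8 lines: cbzm nbkzs ocp ftez nrqt jym exaon ronwp
Hunk 3: at line 3 remove [nrqt,jym] add [pokh,xyk,rtrhn] -> 9 lines: cbzm nbkzs ocp ftez pokh xyk rtrhn exaon ronwp

Answer: cbzm
nbkzs
ocp
ftez
pokh
xyk
rtrhn
exaon
ronwp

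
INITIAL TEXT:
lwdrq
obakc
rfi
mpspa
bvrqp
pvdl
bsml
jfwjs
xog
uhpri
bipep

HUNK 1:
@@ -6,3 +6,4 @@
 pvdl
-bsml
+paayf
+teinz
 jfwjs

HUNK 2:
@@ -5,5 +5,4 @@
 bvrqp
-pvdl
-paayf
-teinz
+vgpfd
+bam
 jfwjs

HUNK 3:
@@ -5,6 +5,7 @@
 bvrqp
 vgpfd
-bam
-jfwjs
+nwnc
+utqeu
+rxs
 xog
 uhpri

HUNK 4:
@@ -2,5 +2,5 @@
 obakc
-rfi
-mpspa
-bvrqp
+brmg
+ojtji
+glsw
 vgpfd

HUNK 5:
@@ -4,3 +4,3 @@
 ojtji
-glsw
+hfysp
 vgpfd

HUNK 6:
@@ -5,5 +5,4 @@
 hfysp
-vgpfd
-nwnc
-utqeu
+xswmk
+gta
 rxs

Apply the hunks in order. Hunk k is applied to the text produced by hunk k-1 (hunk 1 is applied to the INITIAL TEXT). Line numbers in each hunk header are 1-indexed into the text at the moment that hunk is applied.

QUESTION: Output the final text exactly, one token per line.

Answer: lwdrq
obakc
brmg
ojtji
hfysp
xswmk
gta
rxs
xog
uhpri
bipep

Derivation:
Hunk 1: at line 6 remove [bsml] add [paayf,teinz] -> 12 lines: lwdrq obakc rfi mpspa bvrqp pvdl paayf teinz jfwjs xog uhpri bipep
Hunk 2: at line 5 remove [pvdl,paayf,teinz] add [vgpfd,bam] -> 11 lines: lwdrq obakc rfi mpspa bvrqp vgpfd bam jfwjs xog uhpri bipep
Hunk 3: at line 5 remove [bam,jfwjs] add [nwnc,utqeu,rxs] -> 12 lines: lwdrq obakc rfi mpspa bvrqp vgpfd nwnc utqeu rxs xog uhpri bipep
Hunk 4: at line 2 remove [rfi,mpspa,bvrqp] add [brmg,ojtji,glsw] -> 12 lines: lwdrq obakc brmg ojtji glsw vgpfd nwnc utqeu rxs xog uhpri bipep
Hunk 5: at line 4 remove [glsw] add [hfysp] -> 12 lines: lwdrq obakc brmg ojtji hfysp vgpfd nwnc utqeu rxs xog uhpri bipep
Hunk 6: at line 5 remove [vgpfd,nwnc,utqeu] add [xswmk,gta] -> 11 lines: lwdrq obakc brmg ojtji hfysp xswmk gta rxs xog uhpri bipep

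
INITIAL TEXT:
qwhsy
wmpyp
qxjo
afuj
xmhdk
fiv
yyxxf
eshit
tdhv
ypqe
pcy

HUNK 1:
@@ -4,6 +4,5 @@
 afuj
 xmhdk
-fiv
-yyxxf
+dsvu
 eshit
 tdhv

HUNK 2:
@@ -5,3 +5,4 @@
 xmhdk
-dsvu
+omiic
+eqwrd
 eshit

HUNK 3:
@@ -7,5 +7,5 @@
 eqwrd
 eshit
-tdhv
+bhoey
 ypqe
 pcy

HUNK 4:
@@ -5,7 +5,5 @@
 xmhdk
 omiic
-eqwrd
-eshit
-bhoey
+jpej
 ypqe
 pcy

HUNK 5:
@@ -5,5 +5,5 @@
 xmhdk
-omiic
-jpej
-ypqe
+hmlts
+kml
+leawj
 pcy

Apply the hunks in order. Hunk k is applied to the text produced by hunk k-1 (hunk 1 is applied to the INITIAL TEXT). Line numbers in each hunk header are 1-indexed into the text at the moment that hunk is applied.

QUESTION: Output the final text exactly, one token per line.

Hunk 1: at line 4 remove [fiv,yyxxf] add [dsvu] -> 10 lines: qwhsy wmpyp qxjo afuj xmhdk dsvu eshit tdhv ypqe pcy
Hunk 2: at line 5 remove [dsvu] add [omiic,eqwrd] -> 11 lines: qwhsy wmpyp qxjo afuj xmhdk omiic eqwrd eshit tdhv ypqe pcy
Hunk 3: at line 7 remove [tdhv] add [bhoey] -> 11 lines: qwhsy wmpyp qxjo afuj xmhdk omiic eqwrd eshit bhoey ypqe pcy
Hunk 4: at line 5 remove [eqwrd,eshit,bhoey] add [jpej] -> 9 lines: qwhsy wmpyp qxjo afuj xmhdk omiic jpej ypqe pcy
Hunk 5: at line 5 remove [omiic,jpej,ypqe] add [hmlts,kml,leawj] -> 9 lines: qwhsy wmpyp qxjo afuj xmhdk hmlts kml leawj pcy

Answer: qwhsy
wmpyp
qxjo
afuj
xmhdk
hmlts
kml
leawj
pcy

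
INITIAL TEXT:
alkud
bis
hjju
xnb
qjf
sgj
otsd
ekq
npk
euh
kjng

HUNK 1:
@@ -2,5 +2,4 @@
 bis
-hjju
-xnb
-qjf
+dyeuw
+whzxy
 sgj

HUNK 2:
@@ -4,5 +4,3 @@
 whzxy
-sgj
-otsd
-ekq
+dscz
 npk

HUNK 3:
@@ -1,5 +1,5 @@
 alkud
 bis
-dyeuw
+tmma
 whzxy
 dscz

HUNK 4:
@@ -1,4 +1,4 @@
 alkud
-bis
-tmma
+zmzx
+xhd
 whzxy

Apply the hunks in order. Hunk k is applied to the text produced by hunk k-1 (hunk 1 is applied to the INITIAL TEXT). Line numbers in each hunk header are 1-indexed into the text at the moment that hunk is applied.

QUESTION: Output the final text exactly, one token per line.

Hunk 1: at line 2 remove [hjju,xnb,qjf] add [dyeuw,whzxy] -> 10 lines: alkud bis dyeuw whzxy sgj otsd ekq npk euh kjng
Hunk 2: at line 4 remove [sgj,otsd,ekq] add [dscz] -> 8 lines: alkud bis dyeuw whzxy dscz npk euh kjng
Hunk 3: at line 1 remove [dyeuw] add [tmma] -> 8 lines: alkud bis tmma whzxy dscz npk euh kjng
Hunk 4: at line 1 remove [bis,tmma] add [zmzx,xhd] -> 8 lines: alkud zmzx xhd whzxy dscz npk euh kjng

Answer: alkud
zmzx
xhd
whzxy
dscz
npk
euh
kjng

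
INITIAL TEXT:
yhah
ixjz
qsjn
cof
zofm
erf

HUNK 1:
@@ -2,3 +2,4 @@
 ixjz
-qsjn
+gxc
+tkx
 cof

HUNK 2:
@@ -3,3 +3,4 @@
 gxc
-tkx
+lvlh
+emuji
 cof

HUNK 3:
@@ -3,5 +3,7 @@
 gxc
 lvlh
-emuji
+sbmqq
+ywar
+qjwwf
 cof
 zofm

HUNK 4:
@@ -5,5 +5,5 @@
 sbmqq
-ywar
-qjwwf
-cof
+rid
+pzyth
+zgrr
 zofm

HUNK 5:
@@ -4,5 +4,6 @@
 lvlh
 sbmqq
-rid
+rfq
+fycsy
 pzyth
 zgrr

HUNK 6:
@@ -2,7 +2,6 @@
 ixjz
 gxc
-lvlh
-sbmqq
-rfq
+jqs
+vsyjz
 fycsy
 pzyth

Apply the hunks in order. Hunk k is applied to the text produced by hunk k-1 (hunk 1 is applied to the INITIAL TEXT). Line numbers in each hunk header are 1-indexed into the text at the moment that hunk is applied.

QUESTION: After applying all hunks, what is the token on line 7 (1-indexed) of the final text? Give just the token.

Answer: pzyth

Derivation:
Hunk 1: at line 2 remove [qsjn] add [gxc,tkx] -> 7 lines: yhah ixjz gxc tkx cof zofm erf
Hunk 2: at line 3 remove [tkx] add [lvlh,emuji] -> 8 lines: yhah ixjz gxc lvlh emuji cof zofm erf
Hunk 3: at line 3 remove [emuji] add [sbmqq,ywar,qjwwf] -> 10 lines: yhah ixjz gxc lvlh sbmqq ywar qjwwf cof zofm erf
Hunk 4: at line 5 remove [ywar,qjwwf,cof] add [rid,pzyth,zgrr] -> 10 lines: yhah ixjz gxc lvlh sbmqq rid pzyth zgrr zofm erf
Hunk 5: at line 4 remove [rid] add [rfq,fycsy] -> 11 lines: yhah ixjz gxc lvlh sbmqq rfq fycsy pzyth zgrr zofm erf
Hunk 6: at line 2 remove [lvlh,sbmqq,rfq] add [jqs,vsyjz] -> 10 lines: yhah ixjz gxc jqs vsyjz fycsy pzyth zgrr zofm erf
Final line 7: pzyth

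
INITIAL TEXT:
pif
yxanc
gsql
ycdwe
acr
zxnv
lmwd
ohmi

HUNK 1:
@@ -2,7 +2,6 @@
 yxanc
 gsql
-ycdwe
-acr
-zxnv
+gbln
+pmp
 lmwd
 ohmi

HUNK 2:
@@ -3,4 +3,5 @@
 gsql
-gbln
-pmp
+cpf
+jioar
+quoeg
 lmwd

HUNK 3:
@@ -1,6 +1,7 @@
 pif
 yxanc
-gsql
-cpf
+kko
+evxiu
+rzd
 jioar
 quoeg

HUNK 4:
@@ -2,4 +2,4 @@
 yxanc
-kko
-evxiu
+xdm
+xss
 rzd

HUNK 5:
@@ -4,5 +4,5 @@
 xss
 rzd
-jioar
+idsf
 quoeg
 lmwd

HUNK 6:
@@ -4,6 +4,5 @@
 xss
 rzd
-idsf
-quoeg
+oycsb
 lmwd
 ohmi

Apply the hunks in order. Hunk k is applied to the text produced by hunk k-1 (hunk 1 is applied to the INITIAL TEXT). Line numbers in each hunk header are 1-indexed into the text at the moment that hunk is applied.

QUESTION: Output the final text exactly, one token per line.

Hunk 1: at line 2 remove [ycdwe,acr,zxnv] add [gbln,pmp] -> 7 lines: pif yxanc gsql gbln pmp lmwd ohmi
Hunk 2: at line 3 remove [gbln,pmp] add [cpf,jioar,quoeg] -> 8 lines: pif yxanc gsql cpf jioar quoeg lmwd ohmi
Hunk 3: at line 1 remove [gsql,cpf] add [kko,evxiu,rzd] -> 9 lines: pif yxanc kko evxiu rzd jioar quoeg lmwd ohmi
Hunk 4: at line 2 remove [kko,evxiu] add [xdm,xss] -> 9 lines: pif yxanc xdm xss rzd jioar quoeg lmwd ohmi
Hunk 5: at line 4 remove [jioar] add [idsf] -> 9 lines: pif yxanc xdm xss rzd idsf quoeg lmwd ohmi
Hunk 6: at line 4 remove [idsf,quoeg] add [oycsb] -> 8 lines: pif yxanc xdm xss rzd oycsb lmwd ohmi

Answer: pif
yxanc
xdm
xss
rzd
oycsb
lmwd
ohmi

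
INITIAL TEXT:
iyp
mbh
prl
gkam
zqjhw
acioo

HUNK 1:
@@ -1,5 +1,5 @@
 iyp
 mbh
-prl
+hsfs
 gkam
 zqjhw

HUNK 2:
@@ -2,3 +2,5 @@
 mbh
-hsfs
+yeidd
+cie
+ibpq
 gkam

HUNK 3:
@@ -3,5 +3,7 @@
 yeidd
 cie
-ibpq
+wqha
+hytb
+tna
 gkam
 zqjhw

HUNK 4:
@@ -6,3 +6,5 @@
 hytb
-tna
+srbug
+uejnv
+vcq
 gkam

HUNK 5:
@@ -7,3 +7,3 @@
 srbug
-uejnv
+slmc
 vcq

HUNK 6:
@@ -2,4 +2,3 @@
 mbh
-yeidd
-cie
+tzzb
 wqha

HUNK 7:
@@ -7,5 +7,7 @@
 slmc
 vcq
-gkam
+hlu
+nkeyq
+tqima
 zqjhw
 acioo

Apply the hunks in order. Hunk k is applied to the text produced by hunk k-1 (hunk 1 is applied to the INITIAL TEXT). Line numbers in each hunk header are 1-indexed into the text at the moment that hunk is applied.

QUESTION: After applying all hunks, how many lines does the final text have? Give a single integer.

Hunk 1: at line 1 remove [prl] add [hsfs] -> 6 lines: iyp mbh hsfs gkam zqjhw acioo
Hunk 2: at line 2 remove [hsfs] add [yeidd,cie,ibpq] -> 8 lines: iyp mbh yeidd cie ibpq gkam zqjhw acioo
Hunk 3: at line 3 remove [ibpq] add [wqha,hytb,tna] -> 10 lines: iyp mbh yeidd cie wqha hytb tna gkam zqjhw acioo
Hunk 4: at line 6 remove [tna] add [srbug,uejnv,vcq] -> 12 lines: iyp mbh yeidd cie wqha hytb srbug uejnv vcq gkam zqjhw acioo
Hunk 5: at line 7 remove [uejnv] add [slmc] -> 12 lines: iyp mbh yeidd cie wqha hytb srbug slmc vcq gkam zqjhw acioo
Hunk 6: at line 2 remove [yeidd,cie] add [tzzb] -> 11 lines: iyp mbh tzzb wqha hytb srbug slmc vcq gkam zqjhw acioo
Hunk 7: at line 7 remove [gkam] add [hlu,nkeyq,tqima] -> 13 lines: iyp mbh tzzb wqha hytb srbug slmc vcq hlu nkeyq tqima zqjhw acioo
Final line count: 13

Answer: 13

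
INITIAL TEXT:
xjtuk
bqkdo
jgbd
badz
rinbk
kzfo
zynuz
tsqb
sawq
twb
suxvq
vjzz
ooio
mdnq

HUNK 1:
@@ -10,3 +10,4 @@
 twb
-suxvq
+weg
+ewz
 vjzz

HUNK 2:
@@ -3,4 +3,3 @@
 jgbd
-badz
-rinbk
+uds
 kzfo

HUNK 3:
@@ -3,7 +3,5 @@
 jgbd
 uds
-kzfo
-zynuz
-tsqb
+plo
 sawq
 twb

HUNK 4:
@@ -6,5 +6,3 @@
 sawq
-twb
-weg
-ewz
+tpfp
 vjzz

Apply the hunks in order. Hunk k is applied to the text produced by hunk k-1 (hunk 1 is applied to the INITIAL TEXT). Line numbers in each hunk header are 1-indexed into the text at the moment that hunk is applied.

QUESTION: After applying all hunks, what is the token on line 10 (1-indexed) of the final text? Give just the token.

Hunk 1: at line 10 remove [suxvq] add [weg,ewz] -> 15 lines: xjtuk bqkdo jgbd badz rinbk kzfo zynuz tsqb sawq twb weg ewz vjzz ooio mdnq
Hunk 2: at line 3 remove [badz,rinbk] add [uds] -> 14 lines: xjtuk bqkdo jgbd uds kzfo zynuz tsqb sawq twb weg ewz vjzz ooio mdnq
Hunk 3: at line 3 remove [kzfo,zynuz,tsqb] add [plo] -> 12 lines: xjtuk bqkdo jgbd uds plo sawq twb weg ewz vjzz ooio mdnq
Hunk 4: at line 6 remove [twb,weg,ewz] add [tpfp] -> 10 lines: xjtuk bqkdo jgbd uds plo sawq tpfp vjzz ooio mdnq
Final line 10: mdnq

Answer: mdnq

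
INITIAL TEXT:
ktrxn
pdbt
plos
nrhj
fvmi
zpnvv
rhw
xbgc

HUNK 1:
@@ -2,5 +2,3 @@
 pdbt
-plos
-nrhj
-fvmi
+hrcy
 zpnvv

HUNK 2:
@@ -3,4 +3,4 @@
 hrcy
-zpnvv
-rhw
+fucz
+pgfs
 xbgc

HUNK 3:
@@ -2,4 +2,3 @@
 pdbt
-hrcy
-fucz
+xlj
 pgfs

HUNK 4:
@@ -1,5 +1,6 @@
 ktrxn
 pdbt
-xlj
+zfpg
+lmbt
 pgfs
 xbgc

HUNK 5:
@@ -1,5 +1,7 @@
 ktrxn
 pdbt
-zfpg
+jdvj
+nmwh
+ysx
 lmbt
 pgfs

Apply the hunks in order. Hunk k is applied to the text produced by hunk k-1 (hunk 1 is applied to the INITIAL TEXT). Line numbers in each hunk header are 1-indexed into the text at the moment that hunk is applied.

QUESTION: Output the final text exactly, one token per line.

Answer: ktrxn
pdbt
jdvj
nmwh
ysx
lmbt
pgfs
xbgc

Derivation:
Hunk 1: at line 2 remove [plos,nrhj,fvmi] add [hrcy] -> 6 lines: ktrxn pdbt hrcy zpnvv rhw xbgc
Hunk 2: at line 3 remove [zpnvv,rhw] add [fucz,pgfs] -> 6 lines: ktrxn pdbt hrcy fucz pgfs xbgc
Hunk 3: at line 2 remove [hrcy,fucz] add [xlj] -> 5 lines: ktrxn pdbt xlj pgfs xbgc
Hunk 4: at line 1 remove [xlj] add [zfpg,lmbt] -> 6 lines: ktrxn pdbt zfpg lmbt pgfs xbgc
Hunk 5: at line 1 remove [zfpg] add [jdvj,nmwh,ysx] -> 8 lines: ktrxn pdbt jdvj nmwh ysx lmbt pgfs xbgc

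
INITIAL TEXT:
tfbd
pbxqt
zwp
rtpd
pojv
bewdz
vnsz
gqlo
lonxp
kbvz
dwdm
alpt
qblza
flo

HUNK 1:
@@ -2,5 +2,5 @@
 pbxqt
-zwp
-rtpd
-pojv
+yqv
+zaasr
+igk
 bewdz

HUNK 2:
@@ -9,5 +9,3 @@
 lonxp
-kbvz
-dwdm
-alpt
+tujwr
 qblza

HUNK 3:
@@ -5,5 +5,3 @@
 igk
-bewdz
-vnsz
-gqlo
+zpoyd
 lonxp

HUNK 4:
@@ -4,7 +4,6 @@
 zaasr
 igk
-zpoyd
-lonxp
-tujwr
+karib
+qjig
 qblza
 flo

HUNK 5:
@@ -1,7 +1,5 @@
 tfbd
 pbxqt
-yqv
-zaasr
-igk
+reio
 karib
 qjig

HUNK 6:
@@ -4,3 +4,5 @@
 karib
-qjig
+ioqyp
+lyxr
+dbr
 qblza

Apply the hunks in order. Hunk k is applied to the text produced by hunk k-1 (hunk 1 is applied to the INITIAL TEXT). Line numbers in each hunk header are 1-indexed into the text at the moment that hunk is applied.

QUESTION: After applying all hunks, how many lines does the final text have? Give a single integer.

Hunk 1: at line 2 remove [zwp,rtpd,pojv] add [yqv,zaasr,igk] -> 14 lines: tfbd pbxqt yqv zaasr igk bewdz vnsz gqlo lonxp kbvz dwdm alpt qblza flo
Hunk 2: at line 9 remove [kbvz,dwdm,alpt] add [tujwr] -> 12 lines: tfbd pbxqt yqv zaasr igk bewdz vnsz gqlo lonxp tujwr qblza flo
Hunk 3: at line 5 remove [bewdz,vnsz,gqlo] add [zpoyd] -> 10 lines: tfbd pbxqt yqv zaasr igk zpoyd lonxp tujwr qblza flo
Hunk 4: at line 4 remove [zpoyd,lonxp,tujwr] add [karib,qjig] -> 9 lines: tfbd pbxqt yqv zaasr igk karib qjig qblza flo
Hunk 5: at line 1 remove [yqv,zaasr,igk] add [reio] -> 7 lines: tfbd pbxqt reio karib qjig qblza flo
Hunk 6: at line 4 remove [qjig] add [ioqyp,lyxr,dbr] -> 9 lines: tfbd pbxqt reio karib ioqyp lyxr dbr qblza flo
Final line count: 9

Answer: 9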